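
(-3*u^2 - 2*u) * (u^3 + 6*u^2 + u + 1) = -3*u^5 - 20*u^4 - 15*u^3 - 5*u^2 - 2*u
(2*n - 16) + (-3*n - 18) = -n - 34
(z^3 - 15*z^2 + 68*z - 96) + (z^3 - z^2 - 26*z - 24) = 2*z^3 - 16*z^2 + 42*z - 120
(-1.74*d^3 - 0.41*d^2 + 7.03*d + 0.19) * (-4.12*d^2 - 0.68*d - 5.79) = 7.1688*d^5 + 2.8724*d^4 - 18.6102*d^3 - 3.1893*d^2 - 40.8329*d - 1.1001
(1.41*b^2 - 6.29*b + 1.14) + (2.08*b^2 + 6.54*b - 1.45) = 3.49*b^2 + 0.25*b - 0.31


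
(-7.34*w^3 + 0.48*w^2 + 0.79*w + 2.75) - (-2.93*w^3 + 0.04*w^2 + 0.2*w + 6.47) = -4.41*w^3 + 0.44*w^2 + 0.59*w - 3.72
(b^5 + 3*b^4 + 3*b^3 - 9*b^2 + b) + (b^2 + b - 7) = b^5 + 3*b^4 + 3*b^3 - 8*b^2 + 2*b - 7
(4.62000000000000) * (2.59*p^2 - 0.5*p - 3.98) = 11.9658*p^2 - 2.31*p - 18.3876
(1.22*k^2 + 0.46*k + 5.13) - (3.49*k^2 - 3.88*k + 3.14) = -2.27*k^2 + 4.34*k + 1.99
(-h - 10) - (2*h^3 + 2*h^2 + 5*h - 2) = -2*h^3 - 2*h^2 - 6*h - 8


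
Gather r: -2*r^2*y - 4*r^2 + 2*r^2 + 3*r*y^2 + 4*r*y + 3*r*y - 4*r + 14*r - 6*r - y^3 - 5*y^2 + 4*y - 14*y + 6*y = r^2*(-2*y - 2) + r*(3*y^2 + 7*y + 4) - y^3 - 5*y^2 - 4*y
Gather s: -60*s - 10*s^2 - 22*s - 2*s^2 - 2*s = -12*s^2 - 84*s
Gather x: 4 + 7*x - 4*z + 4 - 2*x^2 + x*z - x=-2*x^2 + x*(z + 6) - 4*z + 8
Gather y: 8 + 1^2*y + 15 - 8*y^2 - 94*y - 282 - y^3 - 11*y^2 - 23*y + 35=-y^3 - 19*y^2 - 116*y - 224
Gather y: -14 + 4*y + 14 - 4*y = 0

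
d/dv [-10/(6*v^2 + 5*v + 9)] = 10*(12*v + 5)/(6*v^2 + 5*v + 9)^2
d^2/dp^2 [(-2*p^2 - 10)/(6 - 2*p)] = 28/(p^3 - 9*p^2 + 27*p - 27)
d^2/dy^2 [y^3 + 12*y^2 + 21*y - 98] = 6*y + 24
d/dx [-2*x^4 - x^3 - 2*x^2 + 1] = x*(-8*x^2 - 3*x - 4)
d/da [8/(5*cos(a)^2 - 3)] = 160*sin(2*a)/(1 - 5*cos(2*a))^2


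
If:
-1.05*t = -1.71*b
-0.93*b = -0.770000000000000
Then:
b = 0.83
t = 1.35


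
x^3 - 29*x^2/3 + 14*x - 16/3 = (x - 8)*(x - 1)*(x - 2/3)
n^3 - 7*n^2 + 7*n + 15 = (n - 5)*(n - 3)*(n + 1)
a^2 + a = a*(a + 1)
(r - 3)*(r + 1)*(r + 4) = r^3 + 2*r^2 - 11*r - 12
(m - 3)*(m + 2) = m^2 - m - 6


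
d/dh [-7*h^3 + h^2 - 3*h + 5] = -21*h^2 + 2*h - 3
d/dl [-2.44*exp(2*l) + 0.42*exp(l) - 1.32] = (0.42 - 4.88*exp(l))*exp(l)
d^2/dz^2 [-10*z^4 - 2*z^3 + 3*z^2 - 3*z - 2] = -120*z^2 - 12*z + 6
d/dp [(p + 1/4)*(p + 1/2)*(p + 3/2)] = 3*p^2 + 9*p/2 + 5/4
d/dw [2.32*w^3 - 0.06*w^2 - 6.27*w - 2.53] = 6.96*w^2 - 0.12*w - 6.27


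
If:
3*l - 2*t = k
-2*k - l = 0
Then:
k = -2*t/7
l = 4*t/7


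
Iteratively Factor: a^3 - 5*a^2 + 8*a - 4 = (a - 2)*(a^2 - 3*a + 2) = (a - 2)*(a - 1)*(a - 2)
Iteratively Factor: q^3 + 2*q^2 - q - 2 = (q - 1)*(q^2 + 3*q + 2) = (q - 1)*(q + 2)*(q + 1)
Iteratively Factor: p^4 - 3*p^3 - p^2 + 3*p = (p + 1)*(p^3 - 4*p^2 + 3*p) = p*(p + 1)*(p^2 - 4*p + 3) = p*(p - 3)*(p + 1)*(p - 1)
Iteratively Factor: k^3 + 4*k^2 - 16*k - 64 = (k - 4)*(k^2 + 8*k + 16) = (k - 4)*(k + 4)*(k + 4)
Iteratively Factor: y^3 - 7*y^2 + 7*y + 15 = (y + 1)*(y^2 - 8*y + 15) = (y - 3)*(y + 1)*(y - 5)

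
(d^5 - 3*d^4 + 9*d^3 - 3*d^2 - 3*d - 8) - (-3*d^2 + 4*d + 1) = d^5 - 3*d^4 + 9*d^3 - 7*d - 9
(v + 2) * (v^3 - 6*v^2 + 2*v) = v^4 - 4*v^3 - 10*v^2 + 4*v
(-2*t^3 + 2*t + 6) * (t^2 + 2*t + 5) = -2*t^5 - 4*t^4 - 8*t^3 + 10*t^2 + 22*t + 30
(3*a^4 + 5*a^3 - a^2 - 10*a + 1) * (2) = 6*a^4 + 10*a^3 - 2*a^2 - 20*a + 2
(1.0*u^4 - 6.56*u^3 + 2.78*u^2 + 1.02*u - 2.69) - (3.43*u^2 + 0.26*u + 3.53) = 1.0*u^4 - 6.56*u^3 - 0.65*u^2 + 0.76*u - 6.22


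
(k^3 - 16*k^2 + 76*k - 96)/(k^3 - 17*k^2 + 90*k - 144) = (k - 2)/(k - 3)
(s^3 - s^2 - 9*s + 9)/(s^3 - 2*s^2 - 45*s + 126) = (s^2 + 2*s - 3)/(s^2 + s - 42)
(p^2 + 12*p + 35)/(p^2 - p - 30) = (p + 7)/(p - 6)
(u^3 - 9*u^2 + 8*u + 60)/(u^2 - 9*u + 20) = (u^2 - 4*u - 12)/(u - 4)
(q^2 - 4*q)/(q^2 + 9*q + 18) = q*(q - 4)/(q^2 + 9*q + 18)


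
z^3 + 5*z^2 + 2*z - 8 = (z - 1)*(z + 2)*(z + 4)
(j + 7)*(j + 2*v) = j^2 + 2*j*v + 7*j + 14*v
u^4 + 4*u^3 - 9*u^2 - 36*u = u*(u - 3)*(u + 3)*(u + 4)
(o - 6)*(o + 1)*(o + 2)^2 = o^4 - o^3 - 22*o^2 - 44*o - 24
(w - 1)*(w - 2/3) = w^2 - 5*w/3 + 2/3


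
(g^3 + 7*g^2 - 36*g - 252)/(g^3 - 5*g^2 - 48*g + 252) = (g + 6)/(g - 6)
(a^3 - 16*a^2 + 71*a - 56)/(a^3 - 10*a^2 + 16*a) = (a^2 - 8*a + 7)/(a*(a - 2))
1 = 1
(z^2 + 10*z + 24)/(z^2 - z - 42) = (z + 4)/(z - 7)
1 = 1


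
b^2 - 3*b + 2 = (b - 2)*(b - 1)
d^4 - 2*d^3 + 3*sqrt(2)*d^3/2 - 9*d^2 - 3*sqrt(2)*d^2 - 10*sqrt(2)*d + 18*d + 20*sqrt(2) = (d - 2)*(d - 2*sqrt(2))*(d + sqrt(2))*(d + 5*sqrt(2)/2)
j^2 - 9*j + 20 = (j - 5)*(j - 4)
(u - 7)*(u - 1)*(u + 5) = u^3 - 3*u^2 - 33*u + 35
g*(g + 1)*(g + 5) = g^3 + 6*g^2 + 5*g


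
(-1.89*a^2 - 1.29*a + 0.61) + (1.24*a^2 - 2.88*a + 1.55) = -0.65*a^2 - 4.17*a + 2.16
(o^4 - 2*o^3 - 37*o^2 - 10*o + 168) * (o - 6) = o^5 - 8*o^4 - 25*o^3 + 212*o^2 + 228*o - 1008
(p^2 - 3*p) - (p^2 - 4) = 4 - 3*p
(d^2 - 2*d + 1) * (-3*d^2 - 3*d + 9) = -3*d^4 + 3*d^3 + 12*d^2 - 21*d + 9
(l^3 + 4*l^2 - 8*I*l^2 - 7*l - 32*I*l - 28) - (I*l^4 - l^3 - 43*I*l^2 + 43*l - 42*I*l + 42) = -I*l^4 + 2*l^3 + 4*l^2 + 35*I*l^2 - 50*l + 10*I*l - 70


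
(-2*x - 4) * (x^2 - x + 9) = -2*x^3 - 2*x^2 - 14*x - 36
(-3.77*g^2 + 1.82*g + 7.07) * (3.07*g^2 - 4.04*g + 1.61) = -11.5739*g^4 + 20.8182*g^3 + 8.2824*g^2 - 25.6326*g + 11.3827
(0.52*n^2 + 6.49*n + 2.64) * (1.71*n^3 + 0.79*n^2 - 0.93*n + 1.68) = 0.8892*n^5 + 11.5087*n^4 + 9.1579*n^3 - 3.0765*n^2 + 8.448*n + 4.4352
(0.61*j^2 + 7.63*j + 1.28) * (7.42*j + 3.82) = 4.5262*j^3 + 58.9448*j^2 + 38.6442*j + 4.8896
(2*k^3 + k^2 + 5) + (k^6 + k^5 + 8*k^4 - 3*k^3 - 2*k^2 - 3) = k^6 + k^5 + 8*k^4 - k^3 - k^2 + 2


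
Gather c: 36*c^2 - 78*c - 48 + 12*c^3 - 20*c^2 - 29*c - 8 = 12*c^3 + 16*c^2 - 107*c - 56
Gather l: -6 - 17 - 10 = -33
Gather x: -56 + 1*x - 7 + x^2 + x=x^2 + 2*x - 63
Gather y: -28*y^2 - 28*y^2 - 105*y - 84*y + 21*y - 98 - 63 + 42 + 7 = -56*y^2 - 168*y - 112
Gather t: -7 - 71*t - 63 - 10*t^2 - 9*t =-10*t^2 - 80*t - 70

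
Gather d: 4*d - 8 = 4*d - 8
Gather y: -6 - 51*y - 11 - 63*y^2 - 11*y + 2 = -63*y^2 - 62*y - 15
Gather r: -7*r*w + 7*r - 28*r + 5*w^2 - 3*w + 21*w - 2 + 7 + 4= r*(-7*w - 21) + 5*w^2 + 18*w + 9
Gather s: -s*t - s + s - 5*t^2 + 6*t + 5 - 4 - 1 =-s*t - 5*t^2 + 6*t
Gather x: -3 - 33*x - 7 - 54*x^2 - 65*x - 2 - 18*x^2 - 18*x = -72*x^2 - 116*x - 12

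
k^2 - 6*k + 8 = (k - 4)*(k - 2)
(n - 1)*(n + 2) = n^2 + n - 2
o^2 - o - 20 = (o - 5)*(o + 4)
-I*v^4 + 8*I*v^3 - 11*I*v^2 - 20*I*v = v*(v - 5)*(v - 4)*(-I*v - I)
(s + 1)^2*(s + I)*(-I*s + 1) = -I*s^4 + 2*s^3 - 2*I*s^3 + 4*s^2 + 2*s + 2*I*s + I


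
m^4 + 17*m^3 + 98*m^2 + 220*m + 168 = (m + 2)^2*(m + 6)*(m + 7)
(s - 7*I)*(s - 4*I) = s^2 - 11*I*s - 28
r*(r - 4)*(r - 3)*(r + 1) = r^4 - 6*r^3 + 5*r^2 + 12*r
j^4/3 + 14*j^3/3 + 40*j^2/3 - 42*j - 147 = (j/3 + 1)*(j - 3)*(j + 7)^2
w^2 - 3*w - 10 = (w - 5)*(w + 2)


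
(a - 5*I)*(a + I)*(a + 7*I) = a^3 + 3*I*a^2 + 33*a + 35*I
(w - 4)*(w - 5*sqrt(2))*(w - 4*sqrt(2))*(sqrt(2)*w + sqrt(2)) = sqrt(2)*w^4 - 18*w^3 - 3*sqrt(2)*w^3 + 36*sqrt(2)*w^2 + 54*w^2 - 120*sqrt(2)*w + 72*w - 160*sqrt(2)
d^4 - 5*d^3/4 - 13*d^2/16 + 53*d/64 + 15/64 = (d - 5/4)*(d - 1)*(d + 1/4)*(d + 3/4)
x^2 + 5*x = x*(x + 5)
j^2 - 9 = (j - 3)*(j + 3)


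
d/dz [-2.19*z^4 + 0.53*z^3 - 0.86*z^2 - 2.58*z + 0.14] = -8.76*z^3 + 1.59*z^2 - 1.72*z - 2.58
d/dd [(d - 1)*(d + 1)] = 2*d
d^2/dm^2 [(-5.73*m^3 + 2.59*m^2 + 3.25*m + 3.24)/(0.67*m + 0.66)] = (-5.144394*m^3 - 15.202836*m^2 - 14.975928*m + 2.29098)/(0.300763*m^3 + 0.888822*m^2 + 0.875556*m + 0.287496)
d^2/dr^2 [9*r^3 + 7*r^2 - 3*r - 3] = 54*r + 14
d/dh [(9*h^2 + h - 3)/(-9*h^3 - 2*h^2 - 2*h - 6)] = (81*h^4 + 18*h^3 - 97*h^2 - 120*h - 12)/(81*h^6 + 36*h^5 + 40*h^4 + 116*h^3 + 28*h^2 + 24*h + 36)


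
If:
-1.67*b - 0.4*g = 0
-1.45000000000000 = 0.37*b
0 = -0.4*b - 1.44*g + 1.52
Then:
No Solution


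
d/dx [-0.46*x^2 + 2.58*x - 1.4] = 2.58 - 0.92*x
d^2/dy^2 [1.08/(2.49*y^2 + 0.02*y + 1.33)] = (-13.392216*y^2 - 0.107568*y + 1.08*(4.98*y + 0.02)*(9.96*y + 0.04) - 7.153272)/(2.49*y^2 + 0.02*y + 1.33)^3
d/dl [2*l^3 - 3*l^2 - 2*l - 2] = 6*l^2 - 6*l - 2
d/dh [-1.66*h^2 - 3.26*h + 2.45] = -3.32*h - 3.26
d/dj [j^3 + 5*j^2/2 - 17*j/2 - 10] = 3*j^2 + 5*j - 17/2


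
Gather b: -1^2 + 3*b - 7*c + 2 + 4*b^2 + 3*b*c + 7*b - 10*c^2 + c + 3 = 4*b^2 + b*(3*c + 10) - 10*c^2 - 6*c + 4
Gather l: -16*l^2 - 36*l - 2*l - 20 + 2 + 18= -16*l^2 - 38*l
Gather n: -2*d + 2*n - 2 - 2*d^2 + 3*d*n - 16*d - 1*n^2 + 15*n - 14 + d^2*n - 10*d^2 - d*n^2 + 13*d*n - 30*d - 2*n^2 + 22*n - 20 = -12*d^2 - 48*d + n^2*(-d - 3) + n*(d^2 + 16*d + 39) - 36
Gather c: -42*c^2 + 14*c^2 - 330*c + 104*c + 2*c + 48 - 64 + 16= -28*c^2 - 224*c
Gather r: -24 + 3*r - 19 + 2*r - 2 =5*r - 45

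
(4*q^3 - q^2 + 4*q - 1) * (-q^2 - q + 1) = -4*q^5 - 3*q^4 + q^3 - 4*q^2 + 5*q - 1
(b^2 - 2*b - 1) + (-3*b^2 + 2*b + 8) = 7 - 2*b^2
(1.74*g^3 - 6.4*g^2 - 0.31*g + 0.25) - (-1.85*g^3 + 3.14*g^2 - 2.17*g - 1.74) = 3.59*g^3 - 9.54*g^2 + 1.86*g + 1.99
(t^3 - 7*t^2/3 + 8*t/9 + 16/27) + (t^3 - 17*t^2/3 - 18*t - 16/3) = 2*t^3 - 8*t^2 - 154*t/9 - 128/27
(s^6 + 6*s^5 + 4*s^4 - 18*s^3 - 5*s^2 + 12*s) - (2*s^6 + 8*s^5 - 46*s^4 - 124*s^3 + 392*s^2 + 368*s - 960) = -s^6 - 2*s^5 + 50*s^4 + 106*s^3 - 397*s^2 - 356*s + 960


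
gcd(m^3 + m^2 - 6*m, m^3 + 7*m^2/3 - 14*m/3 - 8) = m^2 + m - 6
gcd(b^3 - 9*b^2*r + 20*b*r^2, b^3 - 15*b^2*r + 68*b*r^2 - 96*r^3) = -b + 4*r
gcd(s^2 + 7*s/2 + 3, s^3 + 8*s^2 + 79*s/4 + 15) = s + 3/2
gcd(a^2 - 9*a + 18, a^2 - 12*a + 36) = a - 6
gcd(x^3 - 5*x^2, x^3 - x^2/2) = x^2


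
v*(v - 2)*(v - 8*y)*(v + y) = v^4 - 7*v^3*y - 2*v^3 - 8*v^2*y^2 + 14*v^2*y + 16*v*y^2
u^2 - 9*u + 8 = (u - 8)*(u - 1)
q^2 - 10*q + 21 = (q - 7)*(q - 3)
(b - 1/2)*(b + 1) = b^2 + b/2 - 1/2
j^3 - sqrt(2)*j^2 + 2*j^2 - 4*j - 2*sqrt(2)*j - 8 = (j + 2)*(j - 2*sqrt(2))*(j + sqrt(2))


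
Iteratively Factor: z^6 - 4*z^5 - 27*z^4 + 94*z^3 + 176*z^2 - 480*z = (z - 2)*(z^5 - 2*z^4 - 31*z^3 + 32*z^2 + 240*z) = (z - 2)*(z + 3)*(z^4 - 5*z^3 - 16*z^2 + 80*z) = (z - 4)*(z - 2)*(z + 3)*(z^3 - z^2 - 20*z) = (z - 4)*(z - 2)*(z + 3)*(z + 4)*(z^2 - 5*z) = z*(z - 4)*(z - 2)*(z + 3)*(z + 4)*(z - 5)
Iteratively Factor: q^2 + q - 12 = (q + 4)*(q - 3)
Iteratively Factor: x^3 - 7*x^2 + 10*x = (x - 2)*(x^2 - 5*x) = (x - 5)*(x - 2)*(x)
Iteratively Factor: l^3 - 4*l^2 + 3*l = (l)*(l^2 - 4*l + 3) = l*(l - 3)*(l - 1)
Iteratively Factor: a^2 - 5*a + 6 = (a - 3)*(a - 2)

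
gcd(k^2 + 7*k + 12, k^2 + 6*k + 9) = k + 3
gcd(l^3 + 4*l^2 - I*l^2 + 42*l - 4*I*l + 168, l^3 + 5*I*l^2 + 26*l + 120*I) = l + 6*I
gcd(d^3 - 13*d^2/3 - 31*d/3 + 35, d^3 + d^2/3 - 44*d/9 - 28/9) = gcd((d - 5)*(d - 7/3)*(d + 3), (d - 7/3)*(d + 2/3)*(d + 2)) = d - 7/3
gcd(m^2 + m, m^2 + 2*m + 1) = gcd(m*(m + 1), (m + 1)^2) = m + 1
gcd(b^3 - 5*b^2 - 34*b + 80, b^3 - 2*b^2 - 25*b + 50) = b^2 + 3*b - 10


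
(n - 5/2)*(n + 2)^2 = n^3 + 3*n^2/2 - 6*n - 10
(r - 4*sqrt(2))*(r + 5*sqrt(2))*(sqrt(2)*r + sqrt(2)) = sqrt(2)*r^3 + sqrt(2)*r^2 + 2*r^2 - 40*sqrt(2)*r + 2*r - 40*sqrt(2)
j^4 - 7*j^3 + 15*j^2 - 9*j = j*(j - 3)^2*(j - 1)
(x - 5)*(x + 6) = x^2 + x - 30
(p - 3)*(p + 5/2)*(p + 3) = p^3 + 5*p^2/2 - 9*p - 45/2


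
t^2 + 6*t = t*(t + 6)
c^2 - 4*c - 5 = (c - 5)*(c + 1)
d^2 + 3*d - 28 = (d - 4)*(d + 7)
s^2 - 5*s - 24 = (s - 8)*(s + 3)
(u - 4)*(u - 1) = u^2 - 5*u + 4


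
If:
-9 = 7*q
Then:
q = -9/7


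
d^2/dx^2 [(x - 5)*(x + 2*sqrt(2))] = 2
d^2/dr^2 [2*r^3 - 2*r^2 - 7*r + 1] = 12*r - 4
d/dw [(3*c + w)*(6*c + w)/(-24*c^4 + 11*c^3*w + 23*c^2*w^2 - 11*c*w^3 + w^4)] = (-(3*c + w)*(6*c + w)*(11*c^3 + 46*c^2*w - 33*c*w^2 + 4*w^3) + (9*c + 2*w)*(-24*c^4 + 11*c^3*w + 23*c^2*w^2 - 11*c*w^3 + w^4))/(-24*c^4 + 11*c^3*w + 23*c^2*w^2 - 11*c*w^3 + w^4)^2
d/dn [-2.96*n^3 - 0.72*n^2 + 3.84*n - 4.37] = -8.88*n^2 - 1.44*n + 3.84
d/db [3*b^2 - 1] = 6*b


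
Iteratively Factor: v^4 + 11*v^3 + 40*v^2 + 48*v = (v + 4)*(v^3 + 7*v^2 + 12*v) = v*(v + 4)*(v^2 + 7*v + 12) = v*(v + 4)^2*(v + 3)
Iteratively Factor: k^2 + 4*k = (k)*(k + 4)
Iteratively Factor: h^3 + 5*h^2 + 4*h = (h + 4)*(h^2 + h) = h*(h + 4)*(h + 1)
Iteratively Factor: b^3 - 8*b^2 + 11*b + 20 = (b + 1)*(b^2 - 9*b + 20) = (b - 5)*(b + 1)*(b - 4)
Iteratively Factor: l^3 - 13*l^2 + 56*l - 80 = (l - 4)*(l^2 - 9*l + 20) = (l - 4)^2*(l - 5)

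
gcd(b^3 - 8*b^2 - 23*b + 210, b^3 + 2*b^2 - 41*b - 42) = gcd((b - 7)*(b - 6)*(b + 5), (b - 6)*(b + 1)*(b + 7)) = b - 6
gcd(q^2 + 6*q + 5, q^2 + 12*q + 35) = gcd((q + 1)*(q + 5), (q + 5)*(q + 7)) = q + 5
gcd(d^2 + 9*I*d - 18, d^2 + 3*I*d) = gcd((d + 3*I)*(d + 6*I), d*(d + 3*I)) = d + 3*I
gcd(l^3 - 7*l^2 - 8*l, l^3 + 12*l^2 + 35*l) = l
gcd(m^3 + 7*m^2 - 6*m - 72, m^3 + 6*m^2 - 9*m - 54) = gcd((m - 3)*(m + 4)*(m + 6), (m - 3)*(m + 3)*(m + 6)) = m^2 + 3*m - 18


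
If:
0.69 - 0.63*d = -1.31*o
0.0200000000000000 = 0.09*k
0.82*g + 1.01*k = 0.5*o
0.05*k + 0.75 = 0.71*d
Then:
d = 1.07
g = -0.28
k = 0.22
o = -0.01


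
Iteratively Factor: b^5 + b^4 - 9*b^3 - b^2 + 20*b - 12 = (b - 1)*(b^4 + 2*b^3 - 7*b^2 - 8*b + 12) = (b - 2)*(b - 1)*(b^3 + 4*b^2 + b - 6) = (b - 2)*(b - 1)*(b + 2)*(b^2 + 2*b - 3) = (b - 2)*(b - 1)^2*(b + 2)*(b + 3)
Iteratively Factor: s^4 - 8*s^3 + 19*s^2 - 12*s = (s - 1)*(s^3 - 7*s^2 + 12*s) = (s - 4)*(s - 1)*(s^2 - 3*s) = (s - 4)*(s - 3)*(s - 1)*(s)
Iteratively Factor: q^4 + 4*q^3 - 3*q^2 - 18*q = (q + 3)*(q^3 + q^2 - 6*q) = (q - 2)*(q + 3)*(q^2 + 3*q) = q*(q - 2)*(q + 3)*(q + 3)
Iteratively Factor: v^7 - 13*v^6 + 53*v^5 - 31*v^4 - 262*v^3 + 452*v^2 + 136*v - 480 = (v - 2)*(v^6 - 11*v^5 + 31*v^4 + 31*v^3 - 200*v^2 + 52*v + 240) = (v - 2)^2*(v^5 - 9*v^4 + 13*v^3 + 57*v^2 - 86*v - 120) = (v - 4)*(v - 2)^2*(v^4 - 5*v^3 - 7*v^2 + 29*v + 30) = (v - 4)*(v - 2)^2*(v + 2)*(v^3 - 7*v^2 + 7*v + 15) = (v - 5)*(v - 4)*(v - 2)^2*(v + 2)*(v^2 - 2*v - 3) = (v - 5)*(v - 4)*(v - 2)^2*(v + 1)*(v + 2)*(v - 3)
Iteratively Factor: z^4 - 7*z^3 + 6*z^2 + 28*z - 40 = (z + 2)*(z^3 - 9*z^2 + 24*z - 20) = (z - 5)*(z + 2)*(z^2 - 4*z + 4) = (z - 5)*(z - 2)*(z + 2)*(z - 2)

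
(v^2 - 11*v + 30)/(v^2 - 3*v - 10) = (v - 6)/(v + 2)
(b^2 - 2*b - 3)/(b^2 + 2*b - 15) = (b + 1)/(b + 5)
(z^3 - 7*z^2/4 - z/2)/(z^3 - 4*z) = (z + 1/4)/(z + 2)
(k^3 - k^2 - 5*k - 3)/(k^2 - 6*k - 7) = (k^2 - 2*k - 3)/(k - 7)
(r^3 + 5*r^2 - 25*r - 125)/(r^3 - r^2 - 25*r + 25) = (r + 5)/(r - 1)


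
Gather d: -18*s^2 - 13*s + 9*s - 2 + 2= -18*s^2 - 4*s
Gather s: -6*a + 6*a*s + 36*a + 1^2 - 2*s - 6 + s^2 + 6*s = 30*a + s^2 + s*(6*a + 4) - 5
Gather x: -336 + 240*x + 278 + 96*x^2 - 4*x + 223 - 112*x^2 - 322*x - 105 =-16*x^2 - 86*x + 60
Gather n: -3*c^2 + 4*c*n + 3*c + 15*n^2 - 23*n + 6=-3*c^2 + 3*c + 15*n^2 + n*(4*c - 23) + 6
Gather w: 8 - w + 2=10 - w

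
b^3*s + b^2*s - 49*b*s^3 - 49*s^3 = (b - 7*s)*(b + 7*s)*(b*s + s)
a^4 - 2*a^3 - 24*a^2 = a^2*(a - 6)*(a + 4)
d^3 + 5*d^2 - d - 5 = (d - 1)*(d + 1)*(d + 5)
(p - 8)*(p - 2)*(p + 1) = p^3 - 9*p^2 + 6*p + 16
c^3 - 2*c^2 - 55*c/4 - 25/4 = (c - 5)*(c + 1/2)*(c + 5/2)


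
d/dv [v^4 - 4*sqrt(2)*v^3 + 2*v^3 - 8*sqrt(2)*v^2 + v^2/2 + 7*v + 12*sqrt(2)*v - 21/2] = 4*v^3 - 12*sqrt(2)*v^2 + 6*v^2 - 16*sqrt(2)*v + v + 7 + 12*sqrt(2)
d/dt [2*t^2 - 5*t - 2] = 4*t - 5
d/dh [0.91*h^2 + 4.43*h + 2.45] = 1.82*h + 4.43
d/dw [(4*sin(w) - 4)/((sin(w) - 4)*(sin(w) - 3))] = 4*(2*sin(w) + cos(w)^2 + 4)*cos(w)/((sin(w) - 4)^2*(sin(w) - 3)^2)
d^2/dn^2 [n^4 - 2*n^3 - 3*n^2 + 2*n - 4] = 12*n^2 - 12*n - 6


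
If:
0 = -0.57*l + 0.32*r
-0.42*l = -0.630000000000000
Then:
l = 1.50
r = 2.67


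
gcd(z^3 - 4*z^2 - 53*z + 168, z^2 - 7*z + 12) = z - 3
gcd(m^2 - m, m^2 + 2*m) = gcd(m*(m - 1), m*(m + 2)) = m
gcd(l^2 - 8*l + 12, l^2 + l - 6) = l - 2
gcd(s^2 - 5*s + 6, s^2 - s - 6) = s - 3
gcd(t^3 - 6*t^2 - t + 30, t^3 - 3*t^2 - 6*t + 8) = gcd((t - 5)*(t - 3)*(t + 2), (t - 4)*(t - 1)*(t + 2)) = t + 2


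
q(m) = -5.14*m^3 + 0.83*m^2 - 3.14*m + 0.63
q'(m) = -15.42*m^2 + 1.66*m - 3.14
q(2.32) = -66.37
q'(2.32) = -82.29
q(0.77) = -3.64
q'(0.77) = -11.00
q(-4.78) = 595.97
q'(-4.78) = -363.40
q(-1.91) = 45.47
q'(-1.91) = -62.56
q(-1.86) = 42.42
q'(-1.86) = -59.57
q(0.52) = -1.50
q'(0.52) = -6.45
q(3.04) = -145.65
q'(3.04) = -140.60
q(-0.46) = 2.75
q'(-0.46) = -7.17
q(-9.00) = 3843.18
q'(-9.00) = -1267.10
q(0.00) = 0.63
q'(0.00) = -3.14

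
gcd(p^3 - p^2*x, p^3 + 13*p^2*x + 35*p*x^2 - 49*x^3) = -p + x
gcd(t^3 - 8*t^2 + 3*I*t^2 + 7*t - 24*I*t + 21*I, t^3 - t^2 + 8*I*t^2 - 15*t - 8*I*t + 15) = t^2 + t*(-1 + 3*I) - 3*I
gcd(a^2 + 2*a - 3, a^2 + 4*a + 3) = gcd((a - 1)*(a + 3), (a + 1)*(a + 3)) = a + 3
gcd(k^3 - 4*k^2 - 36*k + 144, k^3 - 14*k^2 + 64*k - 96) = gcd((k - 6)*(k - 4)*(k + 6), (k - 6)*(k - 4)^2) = k^2 - 10*k + 24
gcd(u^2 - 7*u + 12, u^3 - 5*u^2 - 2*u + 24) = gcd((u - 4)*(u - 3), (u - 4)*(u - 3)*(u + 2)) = u^2 - 7*u + 12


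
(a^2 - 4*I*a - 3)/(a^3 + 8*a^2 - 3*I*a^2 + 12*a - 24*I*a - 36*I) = (a - I)/(a^2 + 8*a + 12)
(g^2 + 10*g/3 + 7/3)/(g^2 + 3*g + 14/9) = 3*(g + 1)/(3*g + 2)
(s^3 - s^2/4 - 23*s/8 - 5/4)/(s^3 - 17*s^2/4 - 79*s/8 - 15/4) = (s - 2)/(s - 6)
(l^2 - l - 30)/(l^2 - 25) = (l - 6)/(l - 5)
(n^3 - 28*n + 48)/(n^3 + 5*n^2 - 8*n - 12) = (n - 4)/(n + 1)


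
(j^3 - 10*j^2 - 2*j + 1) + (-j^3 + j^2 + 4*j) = -9*j^2 + 2*j + 1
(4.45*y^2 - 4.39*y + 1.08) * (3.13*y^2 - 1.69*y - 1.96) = 13.9285*y^4 - 21.2612*y^3 + 2.0775*y^2 + 6.7792*y - 2.1168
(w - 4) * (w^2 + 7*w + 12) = w^3 + 3*w^2 - 16*w - 48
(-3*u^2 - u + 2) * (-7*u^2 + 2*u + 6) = 21*u^4 + u^3 - 34*u^2 - 2*u + 12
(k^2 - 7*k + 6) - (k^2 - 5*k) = 6 - 2*k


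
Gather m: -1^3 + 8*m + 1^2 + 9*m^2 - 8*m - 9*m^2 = 0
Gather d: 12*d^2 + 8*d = 12*d^2 + 8*d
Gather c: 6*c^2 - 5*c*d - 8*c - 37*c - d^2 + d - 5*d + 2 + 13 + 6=6*c^2 + c*(-5*d - 45) - d^2 - 4*d + 21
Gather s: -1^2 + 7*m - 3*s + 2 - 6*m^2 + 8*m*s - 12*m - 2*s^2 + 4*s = -6*m^2 - 5*m - 2*s^2 + s*(8*m + 1) + 1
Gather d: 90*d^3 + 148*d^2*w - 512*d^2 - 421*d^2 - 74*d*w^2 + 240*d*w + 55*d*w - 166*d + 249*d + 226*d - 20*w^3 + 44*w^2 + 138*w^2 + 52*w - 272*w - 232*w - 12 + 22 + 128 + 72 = 90*d^3 + d^2*(148*w - 933) + d*(-74*w^2 + 295*w + 309) - 20*w^3 + 182*w^2 - 452*w + 210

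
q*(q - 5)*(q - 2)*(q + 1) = q^4 - 6*q^3 + 3*q^2 + 10*q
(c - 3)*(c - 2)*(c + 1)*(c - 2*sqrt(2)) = c^4 - 4*c^3 - 2*sqrt(2)*c^3 + c^2 + 8*sqrt(2)*c^2 - 2*sqrt(2)*c + 6*c - 12*sqrt(2)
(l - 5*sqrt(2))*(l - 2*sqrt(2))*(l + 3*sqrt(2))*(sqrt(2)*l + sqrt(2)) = sqrt(2)*l^4 - 8*l^3 + sqrt(2)*l^3 - 22*sqrt(2)*l^2 - 8*l^2 - 22*sqrt(2)*l + 120*l + 120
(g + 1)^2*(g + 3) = g^3 + 5*g^2 + 7*g + 3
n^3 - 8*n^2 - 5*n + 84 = (n - 7)*(n - 4)*(n + 3)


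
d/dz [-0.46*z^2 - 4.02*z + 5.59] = -0.92*z - 4.02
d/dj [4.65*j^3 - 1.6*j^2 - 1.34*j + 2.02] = 13.95*j^2 - 3.2*j - 1.34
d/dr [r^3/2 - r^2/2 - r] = 3*r^2/2 - r - 1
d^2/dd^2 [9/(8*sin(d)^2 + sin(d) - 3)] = 9*(-256*sin(d)^4 - 24*sin(d)^3 + 287*sin(d)^2 + 45*sin(d) + 50)/(8*sin(d)^2 + sin(d) - 3)^3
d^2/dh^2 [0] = 0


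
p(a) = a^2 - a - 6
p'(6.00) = 11.00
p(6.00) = 24.00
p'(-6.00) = -13.00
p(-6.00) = 36.00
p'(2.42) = 3.84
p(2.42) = -2.56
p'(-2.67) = -6.34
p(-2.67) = 3.80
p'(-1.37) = -3.74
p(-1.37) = -2.75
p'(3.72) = 6.44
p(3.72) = 4.12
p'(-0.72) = -2.44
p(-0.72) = -4.76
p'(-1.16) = -3.32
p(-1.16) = -3.49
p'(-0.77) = -2.54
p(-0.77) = -4.64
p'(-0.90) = -2.80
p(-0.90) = -4.29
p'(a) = 2*a - 1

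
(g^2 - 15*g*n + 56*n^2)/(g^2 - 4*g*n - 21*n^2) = (g - 8*n)/(g + 3*n)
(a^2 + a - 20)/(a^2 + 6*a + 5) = (a - 4)/(a + 1)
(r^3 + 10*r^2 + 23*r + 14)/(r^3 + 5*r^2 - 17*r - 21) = (r + 2)/(r - 3)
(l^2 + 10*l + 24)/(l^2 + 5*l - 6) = (l + 4)/(l - 1)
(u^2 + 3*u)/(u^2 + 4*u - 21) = u*(u + 3)/(u^2 + 4*u - 21)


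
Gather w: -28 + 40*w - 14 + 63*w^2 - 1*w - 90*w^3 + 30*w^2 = -90*w^3 + 93*w^2 + 39*w - 42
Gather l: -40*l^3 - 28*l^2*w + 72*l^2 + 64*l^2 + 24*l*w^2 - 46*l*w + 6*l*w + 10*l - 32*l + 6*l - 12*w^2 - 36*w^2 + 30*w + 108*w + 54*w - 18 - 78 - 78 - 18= -40*l^3 + l^2*(136 - 28*w) + l*(24*w^2 - 40*w - 16) - 48*w^2 + 192*w - 192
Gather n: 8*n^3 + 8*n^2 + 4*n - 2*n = 8*n^3 + 8*n^2 + 2*n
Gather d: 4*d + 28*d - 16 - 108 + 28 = 32*d - 96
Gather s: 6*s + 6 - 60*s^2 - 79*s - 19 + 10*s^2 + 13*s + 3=-50*s^2 - 60*s - 10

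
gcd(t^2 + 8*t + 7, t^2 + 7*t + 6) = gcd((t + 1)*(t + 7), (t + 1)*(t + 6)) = t + 1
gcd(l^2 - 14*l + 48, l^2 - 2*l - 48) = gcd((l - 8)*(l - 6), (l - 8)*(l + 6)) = l - 8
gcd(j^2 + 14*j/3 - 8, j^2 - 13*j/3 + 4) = j - 4/3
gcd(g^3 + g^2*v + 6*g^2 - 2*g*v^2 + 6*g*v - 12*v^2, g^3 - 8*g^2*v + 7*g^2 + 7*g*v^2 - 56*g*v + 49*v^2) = -g + v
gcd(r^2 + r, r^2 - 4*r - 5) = r + 1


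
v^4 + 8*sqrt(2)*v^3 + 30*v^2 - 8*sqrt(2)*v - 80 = (v - sqrt(2))*(v + 2*sqrt(2))^2*(v + 5*sqrt(2))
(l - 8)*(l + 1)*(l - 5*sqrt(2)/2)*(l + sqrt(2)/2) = l^4 - 7*l^3 - 2*sqrt(2)*l^3 - 21*l^2/2 + 14*sqrt(2)*l^2 + 35*l/2 + 16*sqrt(2)*l + 20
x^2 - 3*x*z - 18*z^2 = (x - 6*z)*(x + 3*z)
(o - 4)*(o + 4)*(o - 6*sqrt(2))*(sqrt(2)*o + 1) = sqrt(2)*o^4 - 11*o^3 - 22*sqrt(2)*o^2 + 176*o + 96*sqrt(2)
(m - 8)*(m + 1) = m^2 - 7*m - 8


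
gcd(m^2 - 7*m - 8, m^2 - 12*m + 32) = m - 8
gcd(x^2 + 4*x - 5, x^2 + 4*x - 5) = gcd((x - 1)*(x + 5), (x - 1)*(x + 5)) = x^2 + 4*x - 5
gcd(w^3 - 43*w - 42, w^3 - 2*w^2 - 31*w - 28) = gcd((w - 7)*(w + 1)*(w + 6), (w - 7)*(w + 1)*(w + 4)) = w^2 - 6*w - 7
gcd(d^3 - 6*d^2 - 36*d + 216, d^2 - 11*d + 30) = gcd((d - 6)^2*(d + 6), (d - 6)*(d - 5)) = d - 6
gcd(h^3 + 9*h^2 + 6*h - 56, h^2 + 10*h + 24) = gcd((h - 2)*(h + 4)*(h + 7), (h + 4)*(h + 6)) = h + 4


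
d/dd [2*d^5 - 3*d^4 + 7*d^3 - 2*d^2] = d*(10*d^3 - 12*d^2 + 21*d - 4)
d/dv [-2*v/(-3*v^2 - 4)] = 2*(4 - 3*v^2)/(9*v^4 + 24*v^2 + 16)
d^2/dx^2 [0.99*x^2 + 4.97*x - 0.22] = 1.98000000000000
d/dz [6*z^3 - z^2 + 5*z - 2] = 18*z^2 - 2*z + 5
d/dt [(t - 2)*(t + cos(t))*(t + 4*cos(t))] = (2 - t)*(t + cos(t))*(4*sin(t) - 1) + (2 - t)*(t + 4*cos(t))*(sin(t) - 1) + (t + cos(t))*(t + 4*cos(t))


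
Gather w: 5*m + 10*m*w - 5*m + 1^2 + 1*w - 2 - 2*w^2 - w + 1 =10*m*w - 2*w^2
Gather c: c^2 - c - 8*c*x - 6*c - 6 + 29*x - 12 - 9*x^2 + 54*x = c^2 + c*(-8*x - 7) - 9*x^2 + 83*x - 18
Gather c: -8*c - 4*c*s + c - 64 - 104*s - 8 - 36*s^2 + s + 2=c*(-4*s - 7) - 36*s^2 - 103*s - 70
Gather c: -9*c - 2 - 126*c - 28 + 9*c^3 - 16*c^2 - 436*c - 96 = 9*c^3 - 16*c^2 - 571*c - 126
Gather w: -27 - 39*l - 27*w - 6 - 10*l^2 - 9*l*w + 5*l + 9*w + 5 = -10*l^2 - 34*l + w*(-9*l - 18) - 28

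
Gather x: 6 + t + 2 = t + 8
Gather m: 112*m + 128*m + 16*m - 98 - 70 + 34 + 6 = 256*m - 128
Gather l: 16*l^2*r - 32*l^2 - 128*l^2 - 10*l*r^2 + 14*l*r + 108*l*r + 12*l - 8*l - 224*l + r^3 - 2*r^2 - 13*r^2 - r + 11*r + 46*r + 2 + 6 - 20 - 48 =l^2*(16*r - 160) + l*(-10*r^2 + 122*r - 220) + r^3 - 15*r^2 + 56*r - 60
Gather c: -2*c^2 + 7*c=-2*c^2 + 7*c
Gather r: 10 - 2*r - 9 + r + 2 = 3 - r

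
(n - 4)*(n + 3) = n^2 - n - 12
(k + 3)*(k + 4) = k^2 + 7*k + 12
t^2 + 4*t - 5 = (t - 1)*(t + 5)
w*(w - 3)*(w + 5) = w^3 + 2*w^2 - 15*w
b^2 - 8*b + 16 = (b - 4)^2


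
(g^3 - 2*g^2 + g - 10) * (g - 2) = g^4 - 4*g^3 + 5*g^2 - 12*g + 20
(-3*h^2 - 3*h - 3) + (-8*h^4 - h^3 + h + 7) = -8*h^4 - h^3 - 3*h^2 - 2*h + 4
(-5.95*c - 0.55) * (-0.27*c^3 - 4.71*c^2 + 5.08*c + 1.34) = 1.6065*c^4 + 28.173*c^3 - 27.6355*c^2 - 10.767*c - 0.737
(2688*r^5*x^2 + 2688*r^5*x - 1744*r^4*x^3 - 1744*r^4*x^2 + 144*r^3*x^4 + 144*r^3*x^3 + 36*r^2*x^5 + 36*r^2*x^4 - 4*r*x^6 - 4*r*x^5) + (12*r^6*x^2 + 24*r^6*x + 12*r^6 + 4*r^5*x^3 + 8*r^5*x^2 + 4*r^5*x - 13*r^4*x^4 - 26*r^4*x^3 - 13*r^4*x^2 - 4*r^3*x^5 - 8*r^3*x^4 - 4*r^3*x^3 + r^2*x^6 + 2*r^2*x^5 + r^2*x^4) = 12*r^6*x^2 + 24*r^6*x + 12*r^6 + 4*r^5*x^3 + 2696*r^5*x^2 + 2692*r^5*x - 13*r^4*x^4 - 1770*r^4*x^3 - 1757*r^4*x^2 - 4*r^3*x^5 + 136*r^3*x^4 + 140*r^3*x^3 + r^2*x^6 + 38*r^2*x^5 + 37*r^2*x^4 - 4*r*x^6 - 4*r*x^5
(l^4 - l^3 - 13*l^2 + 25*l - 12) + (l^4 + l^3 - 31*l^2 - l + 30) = 2*l^4 - 44*l^2 + 24*l + 18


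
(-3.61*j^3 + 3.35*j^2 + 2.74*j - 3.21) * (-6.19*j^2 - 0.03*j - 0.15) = 22.3459*j^5 - 20.6282*j^4 - 16.5196*j^3 + 19.2852*j^2 - 0.3147*j + 0.4815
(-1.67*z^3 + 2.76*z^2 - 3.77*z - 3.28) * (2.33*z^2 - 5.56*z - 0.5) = -3.8911*z^5 + 15.716*z^4 - 23.2947*z^3 + 11.9388*z^2 + 20.1218*z + 1.64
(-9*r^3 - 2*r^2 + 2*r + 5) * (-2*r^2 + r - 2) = 18*r^5 - 5*r^4 + 12*r^3 - 4*r^2 + r - 10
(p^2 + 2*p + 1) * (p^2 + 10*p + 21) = p^4 + 12*p^3 + 42*p^2 + 52*p + 21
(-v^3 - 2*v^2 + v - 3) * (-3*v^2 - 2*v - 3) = 3*v^5 + 8*v^4 + 4*v^3 + 13*v^2 + 3*v + 9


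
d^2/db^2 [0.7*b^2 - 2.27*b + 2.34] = 1.40000000000000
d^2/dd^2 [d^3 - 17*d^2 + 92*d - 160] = 6*d - 34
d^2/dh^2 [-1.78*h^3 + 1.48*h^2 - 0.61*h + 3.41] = 2.96 - 10.68*h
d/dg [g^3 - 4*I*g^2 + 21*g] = 3*g^2 - 8*I*g + 21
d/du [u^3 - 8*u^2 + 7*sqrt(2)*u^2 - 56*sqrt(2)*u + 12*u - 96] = 3*u^2 - 16*u + 14*sqrt(2)*u - 56*sqrt(2) + 12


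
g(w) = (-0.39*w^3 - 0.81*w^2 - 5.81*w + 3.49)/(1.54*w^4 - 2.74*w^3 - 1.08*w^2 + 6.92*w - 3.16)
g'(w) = (-1.17*w^2 - 1.62*w - 5.81)/(1.54*w^4 - 2.74*w^3 - 1.08*w^2 + 6.92*w - 3.16) + (-6.16*w^3 + 8.22*w^2 + 2.16*w - 6.92)*(-0.39*w^3 - 0.81*w^2 - 5.81*w + 3.49)/(1.54*w^4 - 2.74*w^3 - 1.08*w^2 + 6.92*w - 3.16)^2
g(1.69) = -2.20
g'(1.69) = 1.89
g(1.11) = -2.52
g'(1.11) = -1.09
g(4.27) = -0.22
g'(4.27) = 0.12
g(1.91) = -1.77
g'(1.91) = 1.94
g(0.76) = -1.99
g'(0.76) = -1.63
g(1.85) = -1.88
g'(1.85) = 1.99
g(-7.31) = 0.03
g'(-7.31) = 0.00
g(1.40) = -2.60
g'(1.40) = 0.65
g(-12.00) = 0.02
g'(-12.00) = 0.00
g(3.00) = -0.54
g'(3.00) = 0.50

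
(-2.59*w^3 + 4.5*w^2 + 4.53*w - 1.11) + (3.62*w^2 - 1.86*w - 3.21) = -2.59*w^3 + 8.12*w^2 + 2.67*w - 4.32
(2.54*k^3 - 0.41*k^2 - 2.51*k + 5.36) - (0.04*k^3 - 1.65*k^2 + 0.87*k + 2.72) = 2.5*k^3 + 1.24*k^2 - 3.38*k + 2.64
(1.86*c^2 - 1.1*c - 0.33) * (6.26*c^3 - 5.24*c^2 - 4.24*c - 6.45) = 11.6436*c^5 - 16.6324*c^4 - 4.1882*c^3 - 5.6038*c^2 + 8.4942*c + 2.1285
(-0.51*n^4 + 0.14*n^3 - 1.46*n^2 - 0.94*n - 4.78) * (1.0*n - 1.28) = -0.51*n^5 + 0.7928*n^4 - 1.6392*n^3 + 0.9288*n^2 - 3.5768*n + 6.1184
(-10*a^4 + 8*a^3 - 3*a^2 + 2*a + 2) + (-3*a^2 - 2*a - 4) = -10*a^4 + 8*a^3 - 6*a^2 - 2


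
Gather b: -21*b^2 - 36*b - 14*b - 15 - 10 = -21*b^2 - 50*b - 25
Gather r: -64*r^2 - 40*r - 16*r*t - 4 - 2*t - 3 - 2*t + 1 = -64*r^2 + r*(-16*t - 40) - 4*t - 6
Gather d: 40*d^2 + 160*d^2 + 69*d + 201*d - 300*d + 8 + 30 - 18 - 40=200*d^2 - 30*d - 20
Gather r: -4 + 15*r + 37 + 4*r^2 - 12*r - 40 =4*r^2 + 3*r - 7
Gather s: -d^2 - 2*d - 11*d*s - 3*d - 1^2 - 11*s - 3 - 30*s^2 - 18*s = -d^2 - 5*d - 30*s^2 + s*(-11*d - 29) - 4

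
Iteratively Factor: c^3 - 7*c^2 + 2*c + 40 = (c + 2)*(c^2 - 9*c + 20) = (c - 5)*(c + 2)*(c - 4)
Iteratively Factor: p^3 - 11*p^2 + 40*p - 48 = (p - 4)*(p^2 - 7*p + 12) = (p - 4)^2*(p - 3)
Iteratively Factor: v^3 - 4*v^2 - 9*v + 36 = (v - 3)*(v^2 - v - 12) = (v - 3)*(v + 3)*(v - 4)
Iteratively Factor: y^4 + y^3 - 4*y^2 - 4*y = (y)*(y^3 + y^2 - 4*y - 4) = y*(y - 2)*(y^2 + 3*y + 2) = y*(y - 2)*(y + 2)*(y + 1)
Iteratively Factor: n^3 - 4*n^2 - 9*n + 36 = (n + 3)*(n^2 - 7*n + 12) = (n - 3)*(n + 3)*(n - 4)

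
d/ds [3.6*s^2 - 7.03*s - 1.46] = 7.2*s - 7.03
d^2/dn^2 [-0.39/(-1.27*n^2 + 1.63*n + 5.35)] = (1.258062*n^2 - 1.614678*n - 0.39*(2.54*n - 1.63)*(5.08*n - 3.26) - 5.29971)/(-1.27*n^2 + 1.63*n + 5.35)^3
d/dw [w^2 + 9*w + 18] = 2*w + 9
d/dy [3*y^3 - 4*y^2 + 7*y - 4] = 9*y^2 - 8*y + 7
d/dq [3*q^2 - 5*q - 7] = 6*q - 5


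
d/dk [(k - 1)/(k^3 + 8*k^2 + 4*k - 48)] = (k^3 + 8*k^2 + 4*k - (k - 1)*(3*k^2 + 16*k + 4) - 48)/(k^3 + 8*k^2 + 4*k - 48)^2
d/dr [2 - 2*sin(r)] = -2*cos(r)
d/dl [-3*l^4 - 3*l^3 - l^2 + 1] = l*(-12*l^2 - 9*l - 2)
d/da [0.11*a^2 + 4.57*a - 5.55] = 0.22*a + 4.57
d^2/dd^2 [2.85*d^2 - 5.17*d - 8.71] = 5.70000000000000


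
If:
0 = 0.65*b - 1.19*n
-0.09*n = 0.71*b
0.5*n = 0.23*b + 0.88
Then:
No Solution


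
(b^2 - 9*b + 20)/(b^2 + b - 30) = (b - 4)/(b + 6)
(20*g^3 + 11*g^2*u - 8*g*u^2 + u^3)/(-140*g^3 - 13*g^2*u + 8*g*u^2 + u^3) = (-5*g^2 - 4*g*u + u^2)/(35*g^2 + 12*g*u + u^2)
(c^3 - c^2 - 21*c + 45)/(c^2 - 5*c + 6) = (c^2 + 2*c - 15)/(c - 2)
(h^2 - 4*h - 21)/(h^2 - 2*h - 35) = (h + 3)/(h + 5)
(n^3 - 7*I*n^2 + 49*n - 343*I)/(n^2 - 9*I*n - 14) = (n^2 + 49)/(n - 2*I)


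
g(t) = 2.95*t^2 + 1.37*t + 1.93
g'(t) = 5.9*t + 1.37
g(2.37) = 21.75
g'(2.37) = 15.35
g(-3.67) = 36.64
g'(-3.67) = -20.28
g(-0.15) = 1.79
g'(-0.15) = 0.48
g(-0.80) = 2.72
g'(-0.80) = -3.35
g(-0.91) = 3.13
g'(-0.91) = -4.00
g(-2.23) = 13.54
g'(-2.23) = -11.79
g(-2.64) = 18.87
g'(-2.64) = -14.21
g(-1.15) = 4.26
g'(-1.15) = -5.42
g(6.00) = 116.35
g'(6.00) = 36.77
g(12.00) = 443.17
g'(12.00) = 72.17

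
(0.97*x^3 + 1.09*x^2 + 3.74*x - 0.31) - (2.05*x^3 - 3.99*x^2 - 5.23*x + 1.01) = -1.08*x^3 + 5.08*x^2 + 8.97*x - 1.32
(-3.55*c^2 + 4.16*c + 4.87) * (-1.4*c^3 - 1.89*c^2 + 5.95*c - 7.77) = 4.97*c^5 + 0.8855*c^4 - 35.8029*c^3 + 43.1312*c^2 - 3.3467*c - 37.8399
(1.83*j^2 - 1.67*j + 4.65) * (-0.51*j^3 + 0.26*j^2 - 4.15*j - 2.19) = -0.9333*j^5 + 1.3275*j^4 - 10.4002*j^3 + 4.1318*j^2 - 15.6402*j - 10.1835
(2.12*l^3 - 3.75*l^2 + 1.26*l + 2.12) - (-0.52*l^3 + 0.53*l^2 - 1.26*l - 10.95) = 2.64*l^3 - 4.28*l^2 + 2.52*l + 13.07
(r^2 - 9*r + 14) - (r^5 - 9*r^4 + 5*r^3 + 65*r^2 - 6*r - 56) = -r^5 + 9*r^4 - 5*r^3 - 64*r^2 - 3*r + 70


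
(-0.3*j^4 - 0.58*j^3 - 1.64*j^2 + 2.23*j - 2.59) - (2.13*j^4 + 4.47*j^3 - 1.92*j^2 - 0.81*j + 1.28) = -2.43*j^4 - 5.05*j^3 + 0.28*j^2 + 3.04*j - 3.87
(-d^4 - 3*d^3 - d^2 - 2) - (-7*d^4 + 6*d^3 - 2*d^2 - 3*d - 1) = 6*d^4 - 9*d^3 + d^2 + 3*d - 1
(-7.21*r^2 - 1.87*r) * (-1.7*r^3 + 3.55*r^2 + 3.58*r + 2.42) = 12.257*r^5 - 22.4165*r^4 - 32.4503*r^3 - 24.1428*r^2 - 4.5254*r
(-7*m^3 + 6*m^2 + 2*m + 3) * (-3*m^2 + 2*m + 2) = 21*m^5 - 32*m^4 - 8*m^3 + 7*m^2 + 10*m + 6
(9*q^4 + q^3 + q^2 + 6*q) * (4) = 36*q^4 + 4*q^3 + 4*q^2 + 24*q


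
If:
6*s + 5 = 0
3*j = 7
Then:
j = 7/3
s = -5/6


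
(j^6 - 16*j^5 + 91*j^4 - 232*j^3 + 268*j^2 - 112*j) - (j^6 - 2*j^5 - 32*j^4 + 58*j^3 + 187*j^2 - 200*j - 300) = -14*j^5 + 123*j^4 - 290*j^3 + 81*j^2 + 88*j + 300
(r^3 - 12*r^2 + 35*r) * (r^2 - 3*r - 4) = r^5 - 15*r^4 + 67*r^3 - 57*r^2 - 140*r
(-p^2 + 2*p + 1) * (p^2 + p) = -p^4 + p^3 + 3*p^2 + p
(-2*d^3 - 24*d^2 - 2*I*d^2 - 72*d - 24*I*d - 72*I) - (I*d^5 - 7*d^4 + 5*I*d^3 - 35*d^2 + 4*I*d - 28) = -I*d^5 + 7*d^4 - 2*d^3 - 5*I*d^3 + 11*d^2 - 2*I*d^2 - 72*d - 28*I*d + 28 - 72*I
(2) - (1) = 1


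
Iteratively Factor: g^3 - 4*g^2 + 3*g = (g - 1)*(g^2 - 3*g) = (g - 3)*(g - 1)*(g)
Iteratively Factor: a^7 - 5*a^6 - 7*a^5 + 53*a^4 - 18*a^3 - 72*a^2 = (a)*(a^6 - 5*a^5 - 7*a^4 + 53*a^3 - 18*a^2 - 72*a) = a*(a + 3)*(a^5 - 8*a^4 + 17*a^3 + 2*a^2 - 24*a) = a*(a - 3)*(a + 3)*(a^4 - 5*a^3 + 2*a^2 + 8*a) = a*(a - 3)*(a + 1)*(a + 3)*(a^3 - 6*a^2 + 8*a) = a^2*(a - 3)*(a + 1)*(a + 3)*(a^2 - 6*a + 8) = a^2*(a - 4)*(a - 3)*(a + 1)*(a + 3)*(a - 2)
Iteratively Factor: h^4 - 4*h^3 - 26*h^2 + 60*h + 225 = (h + 3)*(h^3 - 7*h^2 - 5*h + 75) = (h - 5)*(h + 3)*(h^2 - 2*h - 15) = (h - 5)*(h + 3)^2*(h - 5)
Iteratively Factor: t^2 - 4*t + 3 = (t - 3)*(t - 1)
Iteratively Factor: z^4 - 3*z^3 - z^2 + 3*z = (z - 1)*(z^3 - 2*z^2 - 3*z) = (z - 3)*(z - 1)*(z^2 + z) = z*(z - 3)*(z - 1)*(z + 1)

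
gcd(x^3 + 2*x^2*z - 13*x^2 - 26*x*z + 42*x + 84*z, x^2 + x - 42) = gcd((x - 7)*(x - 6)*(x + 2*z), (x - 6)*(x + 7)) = x - 6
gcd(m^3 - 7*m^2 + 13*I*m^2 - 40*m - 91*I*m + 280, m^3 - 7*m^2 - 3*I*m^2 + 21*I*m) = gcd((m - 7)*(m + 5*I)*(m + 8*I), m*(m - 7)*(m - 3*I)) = m - 7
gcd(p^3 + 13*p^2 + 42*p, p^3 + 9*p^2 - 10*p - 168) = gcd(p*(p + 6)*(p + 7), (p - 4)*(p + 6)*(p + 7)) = p^2 + 13*p + 42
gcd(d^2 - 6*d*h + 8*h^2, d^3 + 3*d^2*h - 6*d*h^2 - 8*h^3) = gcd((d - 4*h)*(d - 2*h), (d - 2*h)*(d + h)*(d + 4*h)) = d - 2*h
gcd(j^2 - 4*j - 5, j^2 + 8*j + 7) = j + 1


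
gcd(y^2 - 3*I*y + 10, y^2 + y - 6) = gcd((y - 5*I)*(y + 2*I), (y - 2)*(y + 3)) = 1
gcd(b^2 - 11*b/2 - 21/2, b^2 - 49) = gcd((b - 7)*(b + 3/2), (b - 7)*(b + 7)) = b - 7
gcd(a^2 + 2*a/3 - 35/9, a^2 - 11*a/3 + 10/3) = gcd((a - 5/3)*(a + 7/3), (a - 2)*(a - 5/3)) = a - 5/3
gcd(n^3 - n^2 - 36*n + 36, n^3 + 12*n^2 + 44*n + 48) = n + 6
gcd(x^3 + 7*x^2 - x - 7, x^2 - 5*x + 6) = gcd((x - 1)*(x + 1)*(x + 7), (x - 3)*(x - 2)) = 1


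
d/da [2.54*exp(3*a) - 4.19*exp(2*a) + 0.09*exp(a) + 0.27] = (7.62*exp(2*a) - 8.38*exp(a) + 0.09)*exp(a)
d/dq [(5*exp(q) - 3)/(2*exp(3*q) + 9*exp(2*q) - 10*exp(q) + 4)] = (-20*exp(3*q) - 27*exp(2*q) + 54*exp(q) - 10)*exp(q)/(4*exp(6*q) + 36*exp(5*q) + 41*exp(4*q) - 164*exp(3*q) + 172*exp(2*q) - 80*exp(q) + 16)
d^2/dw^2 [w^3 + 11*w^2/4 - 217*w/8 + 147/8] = 6*w + 11/2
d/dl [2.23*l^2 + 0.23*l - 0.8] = 4.46*l + 0.23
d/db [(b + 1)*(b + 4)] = 2*b + 5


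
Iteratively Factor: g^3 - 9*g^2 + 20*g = (g - 4)*(g^2 - 5*g) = g*(g - 4)*(g - 5)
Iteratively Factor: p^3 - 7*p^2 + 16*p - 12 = (p - 2)*(p^2 - 5*p + 6) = (p - 3)*(p - 2)*(p - 2)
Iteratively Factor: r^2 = (r)*(r)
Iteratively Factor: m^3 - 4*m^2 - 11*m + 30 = (m - 2)*(m^2 - 2*m - 15) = (m - 2)*(m + 3)*(m - 5)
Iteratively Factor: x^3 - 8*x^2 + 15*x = (x)*(x^2 - 8*x + 15) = x*(x - 5)*(x - 3)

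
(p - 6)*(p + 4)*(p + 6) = p^3 + 4*p^2 - 36*p - 144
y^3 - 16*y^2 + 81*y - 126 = (y - 7)*(y - 6)*(y - 3)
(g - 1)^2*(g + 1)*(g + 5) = g^4 + 4*g^3 - 6*g^2 - 4*g + 5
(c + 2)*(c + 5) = c^2 + 7*c + 10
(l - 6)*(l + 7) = l^2 + l - 42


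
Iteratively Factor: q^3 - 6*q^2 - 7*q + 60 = (q - 5)*(q^2 - q - 12) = (q - 5)*(q - 4)*(q + 3)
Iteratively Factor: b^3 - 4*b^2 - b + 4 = (b - 1)*(b^2 - 3*b - 4) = (b - 4)*(b - 1)*(b + 1)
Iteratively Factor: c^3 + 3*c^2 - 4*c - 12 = (c + 2)*(c^2 + c - 6) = (c - 2)*(c + 2)*(c + 3)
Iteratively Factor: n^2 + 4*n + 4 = (n + 2)*(n + 2)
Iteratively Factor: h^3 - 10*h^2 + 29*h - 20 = (h - 4)*(h^2 - 6*h + 5) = (h - 4)*(h - 1)*(h - 5)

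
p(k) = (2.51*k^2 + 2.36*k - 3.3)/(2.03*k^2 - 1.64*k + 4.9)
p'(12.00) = -0.01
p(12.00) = 1.39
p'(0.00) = 0.26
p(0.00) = -0.67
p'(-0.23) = -0.11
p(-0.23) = -0.69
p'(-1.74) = -0.45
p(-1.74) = 0.01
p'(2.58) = 0.22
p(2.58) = 1.37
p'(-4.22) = -0.14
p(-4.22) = 0.66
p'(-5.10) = -0.10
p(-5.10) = 0.76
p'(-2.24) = -0.35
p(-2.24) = 0.21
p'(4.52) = -0.00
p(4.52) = 1.51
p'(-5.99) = -0.07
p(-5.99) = 0.83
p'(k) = (1.64 - 4.06*k)*(2.51*k^2 + 2.36*k - 3.3)/(2.03*k^2 - 1.64*k + 4.9)^2 + (5.02*k + 2.36)/(2.03*k^2 - 1.64*k + 4.9) = (-8.9072*k^2 + 37.996*k + 6.152)/(4.1209*k^4 - 6.6584*k^3 + 22.5836*k^2 - 16.072*k + 24.01)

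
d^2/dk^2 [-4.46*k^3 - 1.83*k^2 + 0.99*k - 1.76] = -26.76*k - 3.66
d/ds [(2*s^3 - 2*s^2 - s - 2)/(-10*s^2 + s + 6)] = 4*(-5*s^4 + s^3 + 6*s^2 - 16*s - 1)/(100*s^4 - 20*s^3 - 119*s^2 + 12*s + 36)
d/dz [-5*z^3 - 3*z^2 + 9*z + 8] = -15*z^2 - 6*z + 9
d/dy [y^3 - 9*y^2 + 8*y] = 3*y^2 - 18*y + 8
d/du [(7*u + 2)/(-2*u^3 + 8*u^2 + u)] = 2*(14*u^3 - 22*u^2 - 16*u - 1)/(u^2*(4*u^4 - 32*u^3 + 60*u^2 + 16*u + 1))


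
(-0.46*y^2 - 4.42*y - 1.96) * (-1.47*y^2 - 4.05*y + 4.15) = 0.6762*y^4 + 8.3604*y^3 + 18.8732*y^2 - 10.405*y - 8.134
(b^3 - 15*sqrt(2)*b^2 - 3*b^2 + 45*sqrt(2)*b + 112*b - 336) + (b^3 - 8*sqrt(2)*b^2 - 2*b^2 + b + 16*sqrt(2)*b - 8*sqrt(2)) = 2*b^3 - 23*sqrt(2)*b^2 - 5*b^2 + 61*sqrt(2)*b + 113*b - 336 - 8*sqrt(2)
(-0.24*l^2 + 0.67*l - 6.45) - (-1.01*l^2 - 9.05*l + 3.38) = 0.77*l^2 + 9.72*l - 9.83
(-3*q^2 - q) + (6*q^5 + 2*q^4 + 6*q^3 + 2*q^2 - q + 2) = 6*q^5 + 2*q^4 + 6*q^3 - q^2 - 2*q + 2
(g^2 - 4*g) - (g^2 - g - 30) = 30 - 3*g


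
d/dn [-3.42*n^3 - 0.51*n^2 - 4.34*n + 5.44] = -10.26*n^2 - 1.02*n - 4.34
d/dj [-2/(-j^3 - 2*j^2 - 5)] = 2*j*(-3*j - 4)/(j^3 + 2*j^2 + 5)^2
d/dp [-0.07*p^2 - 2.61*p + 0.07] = -0.14*p - 2.61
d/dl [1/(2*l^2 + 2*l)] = (-l - 1/2)/(l^2*(l + 1)^2)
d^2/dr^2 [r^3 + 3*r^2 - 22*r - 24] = 6*r + 6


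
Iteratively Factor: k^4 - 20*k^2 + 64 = (k + 2)*(k^3 - 2*k^2 - 16*k + 32) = (k - 2)*(k + 2)*(k^2 - 16) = (k - 4)*(k - 2)*(k + 2)*(k + 4)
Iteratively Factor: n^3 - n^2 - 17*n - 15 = (n + 1)*(n^2 - 2*n - 15) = (n - 5)*(n + 1)*(n + 3)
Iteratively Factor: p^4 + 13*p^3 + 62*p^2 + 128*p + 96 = (p + 3)*(p^3 + 10*p^2 + 32*p + 32) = (p + 3)*(p + 4)*(p^2 + 6*p + 8) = (p + 3)*(p + 4)^2*(p + 2)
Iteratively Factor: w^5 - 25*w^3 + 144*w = (w - 3)*(w^4 + 3*w^3 - 16*w^2 - 48*w) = (w - 3)*(w + 4)*(w^3 - w^2 - 12*w) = (w - 3)*(w + 3)*(w + 4)*(w^2 - 4*w) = (w - 4)*(w - 3)*(w + 3)*(w + 4)*(w)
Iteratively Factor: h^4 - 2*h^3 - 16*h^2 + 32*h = (h - 4)*(h^3 + 2*h^2 - 8*h) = (h - 4)*(h - 2)*(h^2 + 4*h) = (h - 4)*(h - 2)*(h + 4)*(h)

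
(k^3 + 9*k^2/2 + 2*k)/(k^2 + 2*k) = (k^2 + 9*k/2 + 2)/(k + 2)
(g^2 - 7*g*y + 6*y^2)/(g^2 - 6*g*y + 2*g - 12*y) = (g - y)/(g + 2)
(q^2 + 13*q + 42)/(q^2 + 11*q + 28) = (q + 6)/(q + 4)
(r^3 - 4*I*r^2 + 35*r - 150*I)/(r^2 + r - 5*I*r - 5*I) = (r^2 + I*r + 30)/(r + 1)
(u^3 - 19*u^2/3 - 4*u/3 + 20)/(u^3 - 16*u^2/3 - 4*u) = (3*u^2 - u - 10)/(u*(3*u + 2))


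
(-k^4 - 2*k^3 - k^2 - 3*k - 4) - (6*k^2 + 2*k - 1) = -k^4 - 2*k^3 - 7*k^2 - 5*k - 3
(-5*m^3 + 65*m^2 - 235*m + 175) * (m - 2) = -5*m^4 + 75*m^3 - 365*m^2 + 645*m - 350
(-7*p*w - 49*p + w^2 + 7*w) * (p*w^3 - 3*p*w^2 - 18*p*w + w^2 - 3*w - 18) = -7*p^2*w^4 - 28*p^2*w^3 + 273*p^2*w^2 + 882*p^2*w + p*w^5 + 4*p*w^4 - 46*p*w^3 - 154*p*w^2 + 273*p*w + 882*p + w^4 + 4*w^3 - 39*w^2 - 126*w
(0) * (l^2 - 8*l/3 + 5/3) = 0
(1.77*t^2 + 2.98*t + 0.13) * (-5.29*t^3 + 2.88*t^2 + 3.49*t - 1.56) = -9.3633*t^5 - 10.6666*t^4 + 14.072*t^3 + 8.0134*t^2 - 4.1951*t - 0.2028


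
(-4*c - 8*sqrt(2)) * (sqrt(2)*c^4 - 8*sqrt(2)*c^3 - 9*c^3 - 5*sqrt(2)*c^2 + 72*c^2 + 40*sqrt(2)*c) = -4*sqrt(2)*c^5 + 20*c^4 + 32*sqrt(2)*c^4 - 160*c^3 + 92*sqrt(2)*c^3 - 736*sqrt(2)*c^2 + 80*c^2 - 640*c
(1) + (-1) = 0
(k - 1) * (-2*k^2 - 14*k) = -2*k^3 - 12*k^2 + 14*k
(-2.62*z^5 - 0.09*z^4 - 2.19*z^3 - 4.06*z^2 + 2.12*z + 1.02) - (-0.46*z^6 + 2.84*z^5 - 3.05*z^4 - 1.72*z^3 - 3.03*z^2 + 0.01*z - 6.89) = 0.46*z^6 - 5.46*z^5 + 2.96*z^4 - 0.47*z^3 - 1.03*z^2 + 2.11*z + 7.91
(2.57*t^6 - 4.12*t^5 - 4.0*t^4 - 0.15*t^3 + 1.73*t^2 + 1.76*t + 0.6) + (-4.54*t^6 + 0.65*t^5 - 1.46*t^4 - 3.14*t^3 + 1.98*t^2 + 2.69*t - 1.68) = -1.97*t^6 - 3.47*t^5 - 5.46*t^4 - 3.29*t^3 + 3.71*t^2 + 4.45*t - 1.08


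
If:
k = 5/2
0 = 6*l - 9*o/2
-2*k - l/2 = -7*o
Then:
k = 5/2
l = 30/53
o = 40/53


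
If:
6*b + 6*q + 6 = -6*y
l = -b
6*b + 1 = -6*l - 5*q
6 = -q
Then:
No Solution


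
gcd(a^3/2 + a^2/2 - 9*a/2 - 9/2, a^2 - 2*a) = 1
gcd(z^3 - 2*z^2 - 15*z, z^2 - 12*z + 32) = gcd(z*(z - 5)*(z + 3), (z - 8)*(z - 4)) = 1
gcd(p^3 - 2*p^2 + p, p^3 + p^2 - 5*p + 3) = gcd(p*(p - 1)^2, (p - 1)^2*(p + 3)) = p^2 - 2*p + 1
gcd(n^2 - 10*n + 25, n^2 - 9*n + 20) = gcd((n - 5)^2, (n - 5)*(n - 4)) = n - 5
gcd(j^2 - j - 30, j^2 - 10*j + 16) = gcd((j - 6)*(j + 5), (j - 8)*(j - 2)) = 1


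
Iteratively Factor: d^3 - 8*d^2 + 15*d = (d - 5)*(d^2 - 3*d) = (d - 5)*(d - 3)*(d)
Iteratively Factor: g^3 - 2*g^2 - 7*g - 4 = (g + 1)*(g^2 - 3*g - 4) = (g - 4)*(g + 1)*(g + 1)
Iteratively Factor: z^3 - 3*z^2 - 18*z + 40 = (z + 4)*(z^2 - 7*z + 10) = (z - 2)*(z + 4)*(z - 5)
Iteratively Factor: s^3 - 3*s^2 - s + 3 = (s - 3)*(s^2 - 1) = (s - 3)*(s + 1)*(s - 1)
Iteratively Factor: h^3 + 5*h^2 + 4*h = (h + 4)*(h^2 + h) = (h + 1)*(h + 4)*(h)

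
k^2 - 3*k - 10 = (k - 5)*(k + 2)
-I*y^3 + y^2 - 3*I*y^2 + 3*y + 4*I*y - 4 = (y - 1)*(y + 4)*(-I*y + 1)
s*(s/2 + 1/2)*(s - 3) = s^3/2 - s^2 - 3*s/2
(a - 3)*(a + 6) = a^2 + 3*a - 18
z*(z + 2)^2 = z^3 + 4*z^2 + 4*z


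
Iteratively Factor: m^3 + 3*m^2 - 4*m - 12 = (m + 2)*(m^2 + m - 6) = (m - 2)*(m + 2)*(m + 3)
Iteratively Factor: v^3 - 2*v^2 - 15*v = (v)*(v^2 - 2*v - 15) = v*(v - 5)*(v + 3)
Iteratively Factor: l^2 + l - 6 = (l + 3)*(l - 2)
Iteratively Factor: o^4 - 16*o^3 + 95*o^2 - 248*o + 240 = (o - 4)*(o^3 - 12*o^2 + 47*o - 60) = (o - 5)*(o - 4)*(o^2 - 7*o + 12) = (o - 5)*(o - 4)^2*(o - 3)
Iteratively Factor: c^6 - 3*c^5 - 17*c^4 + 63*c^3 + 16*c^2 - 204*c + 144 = (c - 3)*(c^5 - 17*c^3 + 12*c^2 + 52*c - 48) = (c - 3)*(c - 1)*(c^4 + c^3 - 16*c^2 - 4*c + 48) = (c - 3)*(c - 1)*(c + 2)*(c^3 - c^2 - 14*c + 24) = (c - 3)*(c - 2)*(c - 1)*(c + 2)*(c^2 + c - 12) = (c - 3)^2*(c - 2)*(c - 1)*(c + 2)*(c + 4)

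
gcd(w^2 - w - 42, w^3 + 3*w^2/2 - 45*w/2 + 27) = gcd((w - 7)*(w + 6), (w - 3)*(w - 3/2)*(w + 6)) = w + 6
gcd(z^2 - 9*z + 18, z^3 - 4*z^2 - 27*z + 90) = z^2 - 9*z + 18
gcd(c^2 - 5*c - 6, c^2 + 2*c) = 1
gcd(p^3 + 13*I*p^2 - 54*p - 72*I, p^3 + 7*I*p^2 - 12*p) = p^2 + 7*I*p - 12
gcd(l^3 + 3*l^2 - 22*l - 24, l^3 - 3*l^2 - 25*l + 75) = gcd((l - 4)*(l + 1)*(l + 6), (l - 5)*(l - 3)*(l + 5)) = 1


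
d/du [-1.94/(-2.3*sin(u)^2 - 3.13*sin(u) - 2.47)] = -(8.924*sin(u) + 6.0722)*cos(u)/(2.3*sin(u)^2 + 3.13*sin(u) + 2.47)^2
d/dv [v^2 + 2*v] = 2*v + 2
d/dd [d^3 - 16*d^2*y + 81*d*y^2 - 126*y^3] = 3*d^2 - 32*d*y + 81*y^2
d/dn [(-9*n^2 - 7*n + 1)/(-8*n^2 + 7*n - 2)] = (-119*n^2 + 52*n + 7)/(64*n^4 - 112*n^3 + 81*n^2 - 28*n + 4)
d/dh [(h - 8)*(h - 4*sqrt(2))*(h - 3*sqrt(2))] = 3*h^2 - 14*sqrt(2)*h - 16*h + 24 + 56*sqrt(2)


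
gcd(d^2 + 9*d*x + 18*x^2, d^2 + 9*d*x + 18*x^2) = d^2 + 9*d*x + 18*x^2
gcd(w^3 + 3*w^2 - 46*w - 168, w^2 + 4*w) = w + 4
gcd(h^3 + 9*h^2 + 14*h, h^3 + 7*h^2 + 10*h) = h^2 + 2*h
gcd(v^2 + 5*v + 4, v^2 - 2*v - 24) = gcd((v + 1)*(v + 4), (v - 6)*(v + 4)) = v + 4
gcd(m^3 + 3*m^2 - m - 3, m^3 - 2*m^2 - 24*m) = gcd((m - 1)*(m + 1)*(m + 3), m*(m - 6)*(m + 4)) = 1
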